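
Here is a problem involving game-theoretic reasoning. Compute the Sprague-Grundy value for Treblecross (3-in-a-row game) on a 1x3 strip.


Treblecross: place X on empty cells; 3-in-a-row wins.
Playing within two cells of an existing X lets the opponent win at once, so sensible play treats the cells i-2..i+2 around each X as dead. The player left with no safe cell loses, so this is a normal-play take-away game on strips of safe cells.
Placing X at cell i (0-indexed) of a strip of k safe cells leaves independent strips of sizes max(0, i-2) and max(0, k-i-3). Hence G(k) = mex{ G(max(0,i-2)) XOR G(max(0,k-i-3)) : 0 <= i < k }, with G(0) = 0.
G(1): splits (0,0):0^0=0 -> mex({0}) = 1
G(2): splits (0,0):0^0=0 -> mex({0}) = 1
G(3): splits (0,0):0^0=0 -> mex({0}) = 1
Therefore G(3) = 1.

1


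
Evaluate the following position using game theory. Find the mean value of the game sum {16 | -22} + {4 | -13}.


G1 = {16 | -22}, G2 = {4 | -13}
Each is a switch {a | b} with numbers a > b; its mean value is (a + b)/2, and mean value is additive over game sums: m(G1 + G2) = m(G1) + m(G2).
Mean of G1 = (16 + (-22))/2 = -6/2 = -3
Mean of G2 = (4 + (-13))/2 = -9/2 = -9/2
Mean of G1 + G2 = -3 + -9/2 = -15/2

-15/2


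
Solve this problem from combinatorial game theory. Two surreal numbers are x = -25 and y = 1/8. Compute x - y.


x = -25, y = 1/8
Converting to common denominator: 8
x = -200/8, y = 1/8
x - y = -25 - 1/8 = -201/8

-201/8


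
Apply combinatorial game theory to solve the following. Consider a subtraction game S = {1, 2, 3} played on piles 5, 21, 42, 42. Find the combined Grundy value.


Subtraction set: {1, 2, 3}
For this subtraction set, G(n) = n mod 4 (period = max + 1 = 4).
Pile 1 (size 5): G(5) = 5 mod 4 = 1
Pile 2 (size 21): G(21) = 21 mod 4 = 1
Pile 3 (size 42): G(42) = 42 mod 4 = 2
Pile 4 (size 42): G(42) = 42 mod 4 = 2
Total Grundy value = XOR of all: 1 XOR 1 XOR 2 XOR 2 = 0

0


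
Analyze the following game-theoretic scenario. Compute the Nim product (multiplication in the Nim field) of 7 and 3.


Nim multiplication is bilinear over XOR: (u XOR v) * w = (u*w) XOR (v*w).
So we split each operand into its bit components and XOR the pairwise Nim products.
7 = 1 + 2 + 4 (as XOR of powers of 2).
3 = 1 + 2 (as XOR of powers of 2).
Using the standard Nim-product table on single bits:
  2*2 = 3,   2*4 = 8,   2*8 = 12,
  4*4 = 6,   4*8 = 11,  8*8 = 13,
and  1*x = x (identity), k*l = l*k (commutative).
Pairwise Nim products:
  1 * 1 = 1
  1 * 2 = 2
  2 * 1 = 2
  2 * 2 = 3
  4 * 1 = 4
  4 * 2 = 8
XOR them: 1 XOR 2 XOR 2 XOR 3 XOR 4 XOR 8 = 14.
Result: 7 * 3 = 14 (in Nim).

14


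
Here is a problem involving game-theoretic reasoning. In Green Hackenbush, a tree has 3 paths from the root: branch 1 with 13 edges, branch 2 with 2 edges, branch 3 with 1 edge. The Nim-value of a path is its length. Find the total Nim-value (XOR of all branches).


The tree has 3 branches from the ground vertex.
In Green Hackenbush, the Nim-value of a simple path of length k is k.
Branch 1: length 13, Nim-value = 13
Branch 2: length 2, Nim-value = 2
Branch 3: length 1, Nim-value = 1
Total Nim-value = XOR of all branch values:
0 XOR 13 = 13
13 XOR 2 = 15
15 XOR 1 = 14
Nim-value of the tree = 14

14


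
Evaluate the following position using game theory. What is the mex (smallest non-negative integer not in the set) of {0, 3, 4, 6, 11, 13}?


Set = {0, 3, 4, 6, 11, 13}
0 is in the set.
1 is NOT in the set. This is the mex.
mex = 1

1


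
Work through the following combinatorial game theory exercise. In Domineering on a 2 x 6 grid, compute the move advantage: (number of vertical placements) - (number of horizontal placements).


Board is 2 x 6 (rows x cols).
Left (vertical) placements: (rows-1) * cols = 1 * 6 = 6
Right (horizontal) placements: rows * (cols-1) = 2 * 5 = 10
Advantage = Left - Right = 6 - 10 = -4

-4


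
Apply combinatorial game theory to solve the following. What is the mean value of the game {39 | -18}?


Game = {39 | -18}, a switch {a | b} with numbers a > b.
Its thermograph has left wall a - t and right wall b + t, which meet at t = (a - b)/2, where both equal (a + b)/2. So the mast (mean value) is at (a + b)/2.
Mean = (39 + (-18))/2 = 21/2 = 21/2

21/2


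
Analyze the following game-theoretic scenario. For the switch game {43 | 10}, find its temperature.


The game is {43 | 10}, a switch {a | b} with numbers a > b.
Cooling {a | b} by t gives {a - t | b + t}, which stops being hot when a - t = b + t, i.e. at t = (a - b)/2. So the temperature of a switch is (a - b)/2.
Temperature = (Left option - Right option) / 2
= (43 - (10)) / 2
= 33 / 2
= 33/2

33/2


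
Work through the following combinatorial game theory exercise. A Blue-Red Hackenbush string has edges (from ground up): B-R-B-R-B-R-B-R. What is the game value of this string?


Edges (from ground): B-R-B-R-B-R-B-R
By Berlekamp's sign-expansion rule, a Blue-Red Hackenbush stalk has the value of the surreal number whose sign sequence is the edge sequence with B -> + and R -> -.
Sign sequence: +-+-+-+-
Trace the sign expansion in the surreal number tree, starting from 0:
Edge 1: B (sign +) -> bounds (0, +inf), value = 1
Edge 2: R (sign -) -> bounds (0, 1), value = 1/2
Edge 3: B (sign +) -> bounds (1/2, 1), value = 3/4
Edge 4: R (sign -) -> bounds (1/2, 3/4), value = 5/8
Edge 5: B (sign +) -> bounds (5/8, 3/4), value = 11/16
Edge 6: R (sign -) -> bounds (5/8, 11/16), value = 21/32
Edge 7: B (sign +) -> bounds (21/32, 11/16), value = 43/64
Edge 8: R (sign -) -> bounds (21/32, 43/64), value = 85/128
Game value = 85/128

85/128


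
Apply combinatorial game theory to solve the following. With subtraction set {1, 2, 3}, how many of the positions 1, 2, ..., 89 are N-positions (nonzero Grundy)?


Subtraction set S = {1, 2, 3}, so G(n) = n mod 4.
G(n) = 0 when n is a multiple of 4.
Multiples of 4 in [1, 89]: 22
N-positions (nonzero Grundy) = 89 - 22 = 67

67


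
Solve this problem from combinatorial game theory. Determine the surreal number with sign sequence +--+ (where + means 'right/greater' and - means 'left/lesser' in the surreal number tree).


Sign expansion: +--+
Rule: track bounds (lo, hi), initially (-inf, +inf). On '+', the current value becomes lo and we move to the simplest number in (value, hi): value + 1 if hi = +inf, otherwise the midpoint (value + hi)/2. On '-', the current value becomes hi and we move to value - 1 if lo = -inf, otherwise the midpoint (lo + value)/2.
Start at 0.
Step 1: sign = +, move right. Bounds: (0, +inf). Value = 1
Step 2: sign = -, move left. Bounds: (0, 1). Value = 1/2
Step 3: sign = -, move left. Bounds: (0, 1/2). Value = 1/4
Step 4: sign = +, move right. Bounds: (1/4, 1/2). Value = 3/8
The surreal number with sign expansion +--+ is 3/8.

3/8


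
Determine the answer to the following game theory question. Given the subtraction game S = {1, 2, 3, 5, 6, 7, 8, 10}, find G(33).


The subtraction set is S = {1, 2, 3, 5, 6, 7, 8, 10}.
G(k) = mex{ G(k - s) : s in S, s <= k }. We compute iteratively: G(0) = 0.
G(1) = mex({0}) = 1
G(2) = mex({0, 1}) = 2
G(3) = mex({0, 1, 2}) = 3
G(4) = mex({1, 2, 3}) = 0
G(5) = mex({0, 2, 3}) = 1
G(6) = mex({0, 1, 3}) = 2
G(7) = mex({0, 1, 2}) = 3
G(8) = mex({0, 1, 2, 3}) = 4
G(9) = mex({0, 1, 2, 3, 4}) = 5
G(10) = mex({0, 1, 2, 3, 4, 5}) = 6
G(11) = mex({0, 1, 2, 3, 4, 5, 6}) = 7
G(12) = mex({0, 1, 2, 3, 5, 6, 7}) = 4
G(13) = mex({1, 2, 3, 4, 6, 7}) = 0
G(14) = mex({0, 2, 3, 4, 5, 7}) = 1
G(15) = mex({0, 1, 3, 4, 5, 6}) = 2
G(16) = mex({0, 1, 2, 4, 5, 6, 7}) = 3
G(17) = mex({1, 2, 3, 4, 5, 6, 7}) = 0
G(18) = mex({0, 2, 3, 4, 6, 7}) = 1
G(19) = mex({0, 1, 3, 4, 5, 7}) = 2
G(20) = mex({0, 1, 2, 4, 6}) = 3
G(21) = mex({0, 1, 2, 3, 7}) = 4
G(22) = mex({0, 1, 2, 3, 4}) = 5
Observe that G(13)..G(22) = 0, 1, 2, 3, 0, 1, 2, 3, 4, 5 repeats G(0)..G(9) = 0, 1, 2, 3, 0, 1, 2, 3, 4, 5.
For k >= max(S) = 10, G(k) is determined by the previous 10 values G(k-10)..G(k-1); a window of 10 consecutive values has recurred shifted by 13, so by induction G(k + 13) = G(k) for all k >= 0: the sequence is periodic from the start with period 13.
One period: G(0..12) = 0, 1, 2, 3, 0, 1, 2, 3, 4, 5, 6, 7, 4.
33 mod 13 = 7, so G(33) = G(7) = 3.

3


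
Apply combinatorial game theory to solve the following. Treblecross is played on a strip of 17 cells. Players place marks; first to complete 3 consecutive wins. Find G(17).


Treblecross: place X on empty cells; 3-in-a-row wins.
Playing within two cells of an existing X lets the opponent win at once, so sensible play treats the cells i-2..i+2 around each X as dead. The player left with no safe cell loses, so this is a normal-play take-away game on strips of safe cells.
Placing X at cell i (0-indexed) of a strip of k safe cells leaves independent strips of sizes max(0, i-2) and max(0, k-i-3). Hence G(k) = mex{ G(max(0,i-2)) XOR G(max(0,k-i-3)) : 0 <= i < k }, with G(0) = 0.
G(1): splits (0,0):0^0=0 -> mex({0}) = 1
G(2): splits (0,0):0^0=0 -> mex({0}) = 1
G(3): splits (0,0):0^0=0 -> mex({0}) = 1
G(4): splits (0,1):0^1=1 (0,0):0^0=0 -> mex({0, 1}) = 2
G(5): splits (0,2):0^1=1 (0,1):0^1=1 (0,0):0^0=0 -> mex({0, 1}) = 2
G(6) = mex({1}) = 0
G(7) = mex({0, 1, 2}) = 3
G(8) = mex({0, 1, 2}) = 3
G(9) = mex({0, 2}) = 1
G(10) = mex({0, 2, 3}) = 1
G(11) = mex({0, 3}) = 1
G(12) = mex({1, 3}) = 0
G(13) = mex({0, 1, 2, 3}) = 4
G(14) = mex({0, 1, 2}) = 3
G(15) = mex({0, 1, 2}) = 3
G(16) = mex({0, 1, 2, 4}) = 3
G(17) = mex({0, 1, 3, 4}) = 2
Therefore G(17) = 2.

2


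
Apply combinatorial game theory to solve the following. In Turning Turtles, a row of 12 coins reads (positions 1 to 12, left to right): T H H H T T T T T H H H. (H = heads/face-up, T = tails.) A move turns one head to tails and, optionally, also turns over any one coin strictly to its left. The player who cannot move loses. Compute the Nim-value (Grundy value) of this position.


Coins: T H H H T T T T T H H H
Key fact: a single head at position k behaves exactly like a Nim heap of size k (turning it to T and optionally flipping a coin at j < k corresponds to moving the heap from k to j, or to 0), and heads combine as a disjunctive sum (two heads at the same place would cancel, matching j XOR j = 0). So the Nim-value is the XOR of the 1-indexed positions of the heads.
Face-up positions (1-indexed): [2, 3, 4, 10, 11, 12]
XOR 0 with 2: 0 XOR 2 = 2
XOR 2 with 3: 2 XOR 3 = 1
XOR 1 with 4: 1 XOR 4 = 5
XOR 5 with 10: 5 XOR 10 = 15
XOR 15 with 11: 15 XOR 11 = 4
XOR 4 with 12: 4 XOR 12 = 8
Nim-value = 8

8


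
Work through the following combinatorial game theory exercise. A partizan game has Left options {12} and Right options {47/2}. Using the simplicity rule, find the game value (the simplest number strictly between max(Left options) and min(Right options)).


Left options: {12}, max = 12
Right options: {47/2}, min = 47/2
All options are numbers and max(Left) < min(Right), so by the simplicity theorem the value is the simplest (earliest-born) number strictly between 12 and 47/2.
Integers 13 through 23 all lie strictly between 12 and 47/2.
Among integers, the simplest (lowest birthday = smallest |n|; 0 is born on day 0, +-n on day n) is 13.
No non-integer in the interval can be simpler: if x is a non-integer in the interval, then floor(x) or ceil(x) also lies in the interval (the interval contains an integer), and both are proper prefixes of x's sign expansion, i.e. born earlier. So the game value is 13.
Game value = 13

13


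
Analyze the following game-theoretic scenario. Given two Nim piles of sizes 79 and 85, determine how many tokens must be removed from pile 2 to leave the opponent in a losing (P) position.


Piles: 79 and 85
Current XOR: 79 XOR 85 = 26 (non-zero, so this is an N-position).
To make the XOR zero, we need to find a move that balances the piles.
For pile 2 (size 85): target = 85 XOR 26 = 79
We reduce pile 2 from 85 to 79.
Tokens removed: 85 - 79 = 6
Verification: 79 XOR 79 = 0

6


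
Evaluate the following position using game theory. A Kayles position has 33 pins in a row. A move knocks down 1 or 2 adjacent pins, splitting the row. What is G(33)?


Kayles: a move removes 1 or 2 adjacent pins from a contiguous row.
Removing pins from a row of k leaves two independent rows (a, b) with a + b = k - 1 (one pin) or a + b = k - 2 (two pins); an end removal gives a = 0.
By Sprague-Grundy, G(k) = mex{ G(a) XOR G(b) } over all these splits. G(0) = 0.
G(1): splits (0,0):0^0=0 -> mex({0}) = 1
G(2): splits (0,1):0^1=1 (0,0):0^0=0 -> mex({0, 1}) = 2
G(3): splits (0,2):0^2=2 (1,1):1^1=0 (0,1):0^1=1 -> mex({0, 1, 2}) = 3
G(4): splits (0,3):0^3=3 (1,2):1^2=3 (0,2):0^2=2 (1,1):1^1=0 -> mex({0, 2, 3}) = 1
G(5): splits (0,4):0^1=1 (1,3):1^3=2 (2,2):2^2=0 (0,3):0^3=3 (1,2):1^2=3 -> mex({0, 1, 2, 3}) = 4
G(6) = mex({0, 1, 2, 4}) = 3
G(7) = mex({0, 1, 3, 4, 5}) = 2
G(8) = mex({0, 2, 3, 5, 6}) = 1
G(9) = mex({0, 1, 2, 3, 6, 7}) = 4
G(10) = mex({0, 1, 3, 4, 5, 7}) = 2
G(11) = mex({0, 1, 2, 3, 4, 5}) = 6
G(12) = mex({0, 1, 2, 3, 5, 6, 7}) = 4
G(13) = mex({0, 2, 3, 4, 6, 7}) = 1
G(14) = mex({0, 1, 4, 5, 6, 7}) = 2
G(15) = mex({0, 1, 2, 3, 4, 5, 6}) = 7
G(16) = mex({0, 2, 3, 5, 6, 7}) = 1
G(17) = mex({0, 1, 2, 3, 5, 6, 7}) = 4
G(18) = mex({0, 1, 2, 4, 5, 6}) = 3
G(19) = mex({0, 1, 3, 4, 5, 7}) = 2
G(20) = mex({0, 2, 3, 4, 5, 6, 7}) = 1
G(21) = mex({0, 1, 2, 3, 5, 6, 7}) = 4
G(22) = mex({0, 1, 2, 3, 4, 5, 7}) = 6
G(23) = mex({0, 1, 2, 3, 4, 5, 6}) = 7
G(24) = mex({0, 1, 2, 3, 5, 6, 7}) = 4
G(25) = mex({0, 2, 3, 4, 6, 7}) = 1
G(26) = mex({0, 1, 3, 4, 5, 6, 7}) = 2
G(27) = mex({0, 1, 2, 3, 4, 5, 6, 7}) = 8
G(28) = mex({0, 1, 2, 3, 4, 6, 7, 8}) = 5
G(29) = mex({0, 1, 2, 3, 5, 6, 7, 8, 9}) = 4
G(30) = mex({0, 1, 2, 3, 4, 5, 6, 9, 10}) = 7
G(31) = mex({0, 1, 3, 4, 5, 7, 10, 11}) = 2
G(32) = mex({0, 2, 3, 4, 5, 6, 7, 9, 11}) = 1
G(33) = mex({0, 1, 2, 3, 4, 5, 6, 7, 9, 12}) = 8
Therefore G(33) = 8.

8


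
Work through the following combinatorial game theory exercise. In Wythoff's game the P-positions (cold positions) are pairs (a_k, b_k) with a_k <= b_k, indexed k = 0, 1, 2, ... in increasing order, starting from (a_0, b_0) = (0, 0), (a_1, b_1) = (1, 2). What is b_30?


By Wythoff's theorem, a_k = floor(k * phi) and b_k = floor(k * phi^2) = a_k + k, where phi = (1 + sqrt(5))/2 is the golden ratio.
phi = (1 + sqrt(5))/2 = 1.618034
phi^2 = phi + 1 = 2.618034
k = 30
k * phi^2 = 30 * 2.618034 = 78.541020
b_30 = floor(k * phi^2) = 78 (check: a_30 + k = 48 + 30 = 78)

78


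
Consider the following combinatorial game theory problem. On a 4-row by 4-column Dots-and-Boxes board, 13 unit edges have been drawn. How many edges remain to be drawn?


Grid: 4 x 4 boxes, i.e. 5 rows and 5 columns of dots.
Horizontal edges: (rows + 1) * cols = 5 * 4 = 20
Vertical edges: rows * (cols + 1) = 4 * 5 = 20
Total edges: 20 + 20 = 40
Edges drawn: 13
Remaining: 40 - 13 = 27

27


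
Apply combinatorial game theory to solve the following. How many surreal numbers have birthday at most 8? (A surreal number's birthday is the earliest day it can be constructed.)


Day 0: {|} = 0 is born. Count = 1.
Day n: the number of surreal numbers born by day n is 2^(n+1) - 1.
By day 0: 2^1 - 1 = 1
By day 1: 2^2 - 1 = 3
By day 2: 2^3 - 1 = 7
By day 3: 2^4 - 1 = 15
By day 4: 2^5 - 1 = 31
By day 5: 2^6 - 1 = 63
By day 6: 2^7 - 1 = 127
By day 7: 2^8 - 1 = 255
By day 8: 2^9 - 1 = 511
By day 8: 511 surreal numbers.

511


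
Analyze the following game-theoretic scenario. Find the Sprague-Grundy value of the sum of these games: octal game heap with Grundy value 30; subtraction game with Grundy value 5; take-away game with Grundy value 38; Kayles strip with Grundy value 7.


By the Sprague-Grundy theorem, the Grundy value of a sum of games is the XOR of individual Grundy values.
octal game heap: Grundy value = 30. Running XOR: 0 XOR 30 = 30
subtraction game: Grundy value = 5. Running XOR: 30 XOR 5 = 27
take-away game: Grundy value = 38. Running XOR: 27 XOR 38 = 61
Kayles strip: Grundy value = 7. Running XOR: 61 XOR 7 = 58
The combined Grundy value is 58.

58


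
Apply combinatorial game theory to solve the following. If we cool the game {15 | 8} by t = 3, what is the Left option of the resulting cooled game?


Original game: {15 | 8} (a switch {a | b} with a > b).
Cooling by t (for t below the temperature (a - b)/2 = 7/2) taxes each move by t: {a | b} cooled by t is {a - t | b + t}.
Cooling amount: t = 3
Cooled Left option: 15 - 3 = 12
Cooled Right option: 8 + 3 = 11
Cooled game: {12 | 11}
Left option = 12

12


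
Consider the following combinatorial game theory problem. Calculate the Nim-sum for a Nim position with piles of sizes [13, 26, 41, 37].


We need the XOR (exclusive or) of all pile sizes.
After XOR-ing pile 1 (size 13): 0 XOR 13 = 13
After XOR-ing pile 2 (size 26): 13 XOR 26 = 23
After XOR-ing pile 3 (size 41): 23 XOR 41 = 62
After XOR-ing pile 4 (size 37): 62 XOR 37 = 27
The Nim-value of this position is 27.

27


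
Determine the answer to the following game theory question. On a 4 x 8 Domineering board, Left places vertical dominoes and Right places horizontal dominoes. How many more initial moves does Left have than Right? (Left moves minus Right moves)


Board is 4 x 8 (rows x cols).
Left (vertical) placements: (rows-1) * cols = 3 * 8 = 24
Right (horizontal) placements: rows * (cols-1) = 4 * 7 = 28
Advantage = Left - Right = 24 - 28 = -4

-4


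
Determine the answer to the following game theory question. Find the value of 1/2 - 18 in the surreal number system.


x = 1/2, y = 18
Converting to common denominator: 2
x = 1/2, y = 36/2
x - y = 1/2 - 18 = -35/2

-35/2


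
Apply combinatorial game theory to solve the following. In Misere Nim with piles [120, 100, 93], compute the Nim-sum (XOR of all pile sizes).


We need the XOR (exclusive or) of all pile sizes.
After XOR-ing pile 1 (size 120): 0 XOR 120 = 120
After XOR-ing pile 2 (size 100): 120 XOR 100 = 28
After XOR-ing pile 3 (size 93): 28 XOR 93 = 65
The Nim-value of this position is 65.

65


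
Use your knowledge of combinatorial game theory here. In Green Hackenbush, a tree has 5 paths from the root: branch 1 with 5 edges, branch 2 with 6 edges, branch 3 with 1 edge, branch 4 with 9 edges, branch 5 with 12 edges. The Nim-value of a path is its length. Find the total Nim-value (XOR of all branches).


The tree has 5 branches from the ground vertex.
In Green Hackenbush, the Nim-value of a simple path of length k is k.
Branch 1: length 5, Nim-value = 5
Branch 2: length 6, Nim-value = 6
Branch 3: length 1, Nim-value = 1
Branch 4: length 9, Nim-value = 9
Branch 5: length 12, Nim-value = 12
Total Nim-value = XOR of all branch values:
0 XOR 5 = 5
5 XOR 6 = 3
3 XOR 1 = 2
2 XOR 9 = 11
11 XOR 12 = 7
Nim-value of the tree = 7

7


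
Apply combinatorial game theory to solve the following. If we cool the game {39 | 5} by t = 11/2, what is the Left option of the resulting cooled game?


Original game: {39 | 5} (a switch {a | b} with a > b).
Cooling by t (for t below the temperature (a - b)/2 = 17) taxes each move by t: {a | b} cooled by t is {a - t | b + t}.
Cooling amount: t = 11/2
Cooled Left option: 39 - 11/2 = 67/2
Cooled Right option: 5 + 11/2 = 21/2
Cooled game: {67/2 | 21/2}
Left option = 67/2

67/2


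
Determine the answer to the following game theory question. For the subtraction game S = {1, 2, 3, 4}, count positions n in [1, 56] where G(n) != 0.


Subtraction set S = {1, 2, 3, 4}, so G(n) = n mod 5.
G(n) = 0 when n is a multiple of 5.
Multiples of 5 in [1, 56]: 11
N-positions (nonzero Grundy) = 56 - 11 = 45

45


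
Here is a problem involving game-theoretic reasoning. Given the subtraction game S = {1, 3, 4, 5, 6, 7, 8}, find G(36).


The subtraction set is S = {1, 3, 4, 5, 6, 7, 8}.
G(k) = mex{ G(k - s) : s in S, s <= k }. We compute iteratively: G(0) = 0.
G(1) = mex({0}) = 1
G(2) = mex({1}) = 0
G(3) = mex({0}) = 1
G(4) = mex({0, 1}) = 2
G(5) = mex({0, 1, 2}) = 3
G(6) = mex({0, 1, 3}) = 2
G(7) = mex({0, 1, 2}) = 3
G(8) = mex({0, 1, 2, 3}) = 4
G(9) = mex({0, 1, 2, 3, 4}) = 5
G(10) = mex({0, 1, 2, 3, 5}) = 4
G(11) = mex({1, 2, 3, 4}) = 0
G(12) = mex({0, 2, 3, 4, 5}) = 1
G(13) = mex({1, 2, 3, 4, 5}) = 0
G(14) = mex({0, 2, 3, 4, 5}) = 1
G(15) = mex({0, 1, 3, 4, 5}) = 2
G(16) = mex({0, 1, 2, 4, 5}) = 3
G(17) = mex({0, 1, 3, 4, 5}) = 2
G(18) = mex({0, 1, 2, 4}) = 3
Observe that G(11)..G(18) = 0, 1, 0, 1, 2, 3, 2, 3 repeats G(0)..G(7) = 0, 1, 0, 1, 2, 3, 2, 3.
For k >= max(S) = 8, G(k) is determined by the previous 8 values G(k-8)..G(k-1); a window of 8 consecutive values has recurred shifted by 11, so by induction G(k + 11) = G(k) for all k >= 0: the sequence is periodic from the start with period 11.
One period: G(0..10) = 0, 1, 0, 1, 2, 3, 2, 3, 4, 5, 4.
36 mod 11 = 3, so G(36) = G(3) = 1.

1


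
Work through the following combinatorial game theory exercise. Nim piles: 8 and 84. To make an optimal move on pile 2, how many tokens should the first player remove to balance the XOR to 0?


Piles: 8 and 84
Current XOR: 8 XOR 84 = 92 (non-zero, so this is an N-position).
To make the XOR zero, we need to find a move that balances the piles.
For pile 2 (size 84): target = 84 XOR 92 = 8
We reduce pile 2 from 84 to 8.
Tokens removed: 84 - 8 = 76
Verification: 8 XOR 8 = 0

76


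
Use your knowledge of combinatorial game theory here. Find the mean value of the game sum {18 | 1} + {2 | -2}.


G1 = {18 | 1}, G2 = {2 | -2}
Each is a switch {a | b} with numbers a > b; its mean value is (a + b)/2, and mean value is additive over game sums: m(G1 + G2) = m(G1) + m(G2).
Mean of G1 = (18 + (1))/2 = 19/2 = 19/2
Mean of G2 = (2 + (-2))/2 = 0/2 = 0
Mean of G1 + G2 = 19/2 + 0 = 19/2

19/2


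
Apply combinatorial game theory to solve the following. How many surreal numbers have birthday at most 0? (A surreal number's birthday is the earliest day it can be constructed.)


Day 0: {|} = 0 is born. Count = 1.
Day n: the number of surreal numbers born by day n is 2^(n+1) - 1.
By day 0: 2^1 - 1 = 1
By day 0: 1 surreal numbers.

1


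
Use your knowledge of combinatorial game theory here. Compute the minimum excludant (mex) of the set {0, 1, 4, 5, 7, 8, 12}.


Set = {0, 1, 4, 5, 7, 8, 12}
0 is in the set.
1 is in the set.
2 is NOT in the set. This is the mex.
mex = 2

2


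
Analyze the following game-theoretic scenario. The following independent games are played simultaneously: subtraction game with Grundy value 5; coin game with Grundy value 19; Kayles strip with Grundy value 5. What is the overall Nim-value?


By the Sprague-Grundy theorem, the Grundy value of a sum of games is the XOR of individual Grundy values.
subtraction game: Grundy value = 5. Running XOR: 0 XOR 5 = 5
coin game: Grundy value = 19. Running XOR: 5 XOR 19 = 22
Kayles strip: Grundy value = 5. Running XOR: 22 XOR 5 = 19
The combined Grundy value is 19.

19


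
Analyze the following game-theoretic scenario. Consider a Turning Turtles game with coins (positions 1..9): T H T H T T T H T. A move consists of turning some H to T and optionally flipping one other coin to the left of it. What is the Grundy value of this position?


Coins: T H T H T T T H T
Key fact: a single head at position k behaves exactly like a Nim heap of size k (turning it to T and optionally flipping a coin at j < k corresponds to moving the heap from k to j, or to 0), and heads combine as a disjunctive sum (two heads at the same place would cancel, matching j XOR j = 0). So the Nim-value is the XOR of the 1-indexed positions of the heads.
Face-up positions (1-indexed): [2, 4, 8]
XOR 0 with 2: 0 XOR 2 = 2
XOR 2 with 4: 2 XOR 4 = 6
XOR 6 with 8: 6 XOR 8 = 14
Nim-value = 14

14


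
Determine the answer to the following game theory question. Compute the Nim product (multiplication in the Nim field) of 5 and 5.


Nim multiplication is bilinear over XOR: (u XOR v) * w = (u*w) XOR (v*w).
So we split each operand into its bit components and XOR the pairwise Nim products.
5 = 1 + 4 (as XOR of powers of 2).
5 = 1 + 4 (as XOR of powers of 2).
Using the standard Nim-product table on single bits:
  2*2 = 3,   2*4 = 8,   2*8 = 12,
  4*4 = 6,   4*8 = 11,  8*8 = 13,
and  1*x = x (identity), k*l = l*k (commutative).
Pairwise Nim products:
  1 * 1 = 1
  1 * 4 = 4
  4 * 1 = 4
  4 * 4 = 6
XOR them: 1 XOR 4 XOR 4 XOR 6 = 7.
Result: 5 * 5 = 7 (in Nim).

7


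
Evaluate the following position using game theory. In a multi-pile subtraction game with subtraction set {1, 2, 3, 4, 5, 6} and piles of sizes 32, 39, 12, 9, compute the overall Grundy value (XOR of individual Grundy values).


Subtraction set: {1, 2, 3, 4, 5, 6}
For this subtraction set, G(n) = n mod 7 (period = max + 1 = 7).
Pile 1 (size 32): G(32) = 32 mod 7 = 4
Pile 2 (size 39): G(39) = 39 mod 7 = 4
Pile 3 (size 12): G(12) = 12 mod 7 = 5
Pile 4 (size 9): G(9) = 9 mod 7 = 2
Total Grundy value = XOR of all: 4 XOR 4 XOR 5 XOR 2 = 7

7


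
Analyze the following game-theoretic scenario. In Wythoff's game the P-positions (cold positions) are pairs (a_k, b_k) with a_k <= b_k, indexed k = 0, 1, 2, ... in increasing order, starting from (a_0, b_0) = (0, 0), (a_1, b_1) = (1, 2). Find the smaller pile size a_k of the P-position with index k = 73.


By Wythoff's theorem, a_k = floor(k * phi) and b_k = floor(k * phi^2) = a_k + k, where phi = (1 + sqrt(5))/2 is the golden ratio.
phi = (1 + sqrt(5))/2 = 1.618034
k = 73
k * phi = 73 * 1.618034 = 118.116481
a_73 = floor(k * phi) = 118

118


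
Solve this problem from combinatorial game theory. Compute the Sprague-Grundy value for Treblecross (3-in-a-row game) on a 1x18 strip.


Treblecross: place X on empty cells; 3-in-a-row wins.
Playing within two cells of an existing X lets the opponent win at once, so sensible play treats the cells i-2..i+2 around each X as dead. The player left with no safe cell loses, so this is a normal-play take-away game on strips of safe cells.
Placing X at cell i (0-indexed) of a strip of k safe cells leaves independent strips of sizes max(0, i-2) and max(0, k-i-3). Hence G(k) = mex{ G(max(0,i-2)) XOR G(max(0,k-i-3)) : 0 <= i < k }, with G(0) = 0.
G(1): splits (0,0):0^0=0 -> mex({0}) = 1
G(2): splits (0,0):0^0=0 -> mex({0}) = 1
G(3): splits (0,0):0^0=0 -> mex({0}) = 1
G(4): splits (0,1):0^1=1 (0,0):0^0=0 -> mex({0, 1}) = 2
G(5): splits (0,2):0^1=1 (0,1):0^1=1 (0,0):0^0=0 -> mex({0, 1}) = 2
G(6) = mex({1}) = 0
G(7) = mex({0, 1, 2}) = 3
G(8) = mex({0, 1, 2}) = 3
G(9) = mex({0, 2}) = 1
G(10) = mex({0, 2, 3}) = 1
G(11) = mex({0, 3}) = 1
G(12) = mex({1, 3}) = 0
G(13) = mex({0, 1, 2, 3}) = 4
G(14) = mex({0, 1, 2}) = 3
G(15) = mex({0, 1, 2}) = 3
G(16) = mex({0, 1, 2, 4}) = 3
G(17) = mex({0, 1, 3, 4}) = 2
G(18) = mex({0, 1, 3, 4}) = 2
Therefore G(18) = 2.

2


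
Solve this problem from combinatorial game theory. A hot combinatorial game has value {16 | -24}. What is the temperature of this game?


The game is {16 | -24}, a switch {a | b} with numbers a > b.
Cooling {a | b} by t gives {a - t | b + t}, which stops being hot when a - t = b + t, i.e. at t = (a - b)/2. So the temperature of a switch is (a - b)/2.
Temperature = (Left option - Right option) / 2
= (16 - (-24)) / 2
= 40 / 2
= 20

20


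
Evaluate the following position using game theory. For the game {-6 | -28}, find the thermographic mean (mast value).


Game = {-6 | -28}, a switch {a | b} with numbers a > b.
Its thermograph has left wall a - t and right wall b + t, which meet at t = (a - b)/2, where both equal (a + b)/2. So the mast (mean value) is at (a + b)/2.
Mean = (-6 + (-28))/2 = -34/2 = -17

-17


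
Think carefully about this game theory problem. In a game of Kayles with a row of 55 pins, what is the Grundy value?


Kayles: a move removes 1 or 2 adjacent pins from a contiguous row.
Removing pins from a row of k leaves two independent rows (a, b) with a + b = k - 1 (one pin) or a + b = k - 2 (two pins); an end removal gives a = 0.
By Sprague-Grundy, G(k) = mex{ G(a) XOR G(b) } over all these splits. G(0) = 0.
G(1): splits (0,0):0^0=0 -> mex({0}) = 1
G(2): splits (0,1):0^1=1 (0,0):0^0=0 -> mex({0, 1}) = 2
G(3): splits (0,2):0^2=2 (1,1):1^1=0 (0,1):0^1=1 -> mex({0, 1, 2}) = 3
G(4): splits (0,3):0^3=3 (1,2):1^2=3 (0,2):0^2=2 (1,1):1^1=0 -> mex({0, 2, 3}) = 1
G(5): splits (0,4):0^1=1 (1,3):1^3=2 (2,2):2^2=0 (0,3):0^3=3 (1,2):1^2=3 -> mex({0, 1, 2, 3}) = 4
G(6) = mex({0, 1, 2, 4}) = 3
G(7) = mex({0, 1, 3, 4, 5}) = 2
G(8) = mex({0, 2, 3, 5, 6}) = 1
G(9) = mex({0, 1, 2, 3, 6, 7}) = 4
G(10) = mex({0, 1, 3, 4, 5, 7}) = 2
G(11) = mex({0, 1, 2, 3, 4, 5}) = 6
G(12) = mex({0, 1, 2, 3, 5, 6, 7}) = 4
G(13) = mex({0, 2, 3, 4, 6, 7}) = 1
G(14) = mex({0, 1, 4, 5, 6, 7}) = 2
G(15) = mex({0, 1, 2, 3, 4, 5, 6}) = 7
G(16) = mex({0, 2, 3, 5, 6, 7}) = 1
G(17) = mex({0, 1, 2, 3, 5, 6, 7}) = 4
G(18) = mex({0, 1, 2, 4, 5, 6}) = 3
G(19) = mex({0, 1, 3, 4, 5, 7}) = 2
G(20) = mex({0, 2, 3, 4, 5, 6, 7}) = 1
G(21) = mex({0, 1, 2, 3, 5, 6, 7}) = 4
G(22) = mex({0, 1, 2, 3, 4, 5, 7}) = 6
G(23) = mex({0, 1, 2, 3, 4, 5, 6}) = 7
G(24) = mex({0, 1, 2, 3, 5, 6, 7}) = 4
G(25) = mex({0, 2, 3, 4, 6, 7}) = 1
G(26) = mex({0, 1, 3, 4, 5, 6, 7}) = 2
G(27) = mex({0, 1, 2, 3, 4, 5, 6, 7}) = 8
G(28) = mex({0, 1, 2, 3, 4, 6, 7, 8}) = 5
G(29) = mex({0, 1, 2, 3, 5, 6, 7, 8, 9}) = 4
G(30) = mex({0, 1, 2, 3, 4, 5, 6, 9, 10}) = 7
G(31) = mex({0, 1, 3, 4, 5, 7, 10, 11}) = 2
G(32) = mex({0, 2, 3, 4, 5, 6, 7, 9, 11}) = 1
G(33) = mex({0, 1, 2, 3, 4, 5, 6, 7, 9, 12}) = 8
G(34) = mex({0, 1, 2, 3, 4, 5, 7, 8, 11, 12}) = 6
G(35) = mex({0, 1, 2, 3, 4, 5, 6, 8, 9, 10, 11}) = 7
G(36) = mex({0, 1, 2, 3, 5, 6, 7, 9, 10}) = 4
G(37) = mex({0, 2, 3, 4, 6, 7, 9, 10, 11, 12}) = 1
G(38) = mex({0, 1, 3, 4, 5, 6, 7, 9, 10, 11, 12}) = 2
G(39) = mex({0, 1, 2, 4, 5, 6, 7, 9, 10, 12, 14}) = 3
G(40) = mex({0, 2, 3, 4, 6, 7, 11, 12, 14}) = 1
G(41) = mex({0, 1, 2, 3, 5, 6, 7, 9, 10, 11, 12}) = 4
G(42) = mex({0, 1, 2, 3, 4, 5, 6, 9, 10}) = 7
G(43) = mex({0, 1, 3, 4, 5, 7, 9, 10, 12, 15}) = 2
G(44) = mex({0, 2, 3, 4, 5, 6, 7, 9, 10, 12, 15}) = 1
G(45) = mex({0, 1, 2, 3, 4, 5, 6, 7, 9, 10, 12, 14}) = 8
G(46) = mex({0, 1, 3, 4, 5, 7, 8, 11, 12, 14}) = 2
G(47) = mex({0, 1, 2, 3, 4, 5, 6, 8, 9, 10, 11, 12}) = 7
G(48) = mex({0, 1, 2, 3, 5, 6, 7, 9, 10}) = 4
G(49) = mex({0, 2, 3, 4, 6, 7, 9, 10, 11, 12, 15}) = 1
G(50) = mex({0, 1, 4, 5, 6, 7, 9, 11, 12, 14, 15}) = 2
G(51) = mex({0, 1, 2, 3, 4, 5, 6, 7, 9, 12, 14, 15}) = 8
G(52) = mex({0, 2, 3, 4, 5, 6, 7, 8, 11, 12, 15}) = 1
G(53) = mex({0, 1, 2, 3, 5, 6, 7, 8, 9, 10, 11, 12}) = 4
G(54) = mex({0, 1, 2, 3, 4, 5, 6, 9, 10}) = 7
G(55) = mex({0, 1, 3, 4, 5, 7, 9, 10, 11, 12}) = 2
Therefore G(55) = 2.

2


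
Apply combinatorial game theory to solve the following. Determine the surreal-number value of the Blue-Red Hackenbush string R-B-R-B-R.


Edges (from ground): R-B-R-B-R
By Berlekamp's sign-expansion rule, a Blue-Red Hackenbush stalk has the value of the surreal number whose sign sequence is the edge sequence with B -> + and R -> -.
Sign sequence: -+-+-
Trace the sign expansion in the surreal number tree, starting from 0:
Edge 1: R (sign -) -> bounds (-inf, 0), value = -1
Edge 2: B (sign +) -> bounds (-1, 0), value = -1/2
Edge 3: R (sign -) -> bounds (-1, -1/2), value = -3/4
Edge 4: B (sign +) -> bounds (-3/4, -1/2), value = -5/8
Edge 5: R (sign -) -> bounds (-3/4, -5/8), value = -11/16
Game value = -11/16

-11/16


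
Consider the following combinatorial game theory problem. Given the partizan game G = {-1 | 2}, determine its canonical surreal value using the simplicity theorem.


Left options: {-1}, max = -1
Right options: {2}, min = 2
All options are numbers and max(Left) < min(Right), so by the simplicity theorem the value is the simplest (earliest-born) number strictly between -1 and 2.
Integers 0 through 1 all lie strictly between -1 and 2.
Among integers, the simplest (lowest birthday = smallest |n|; 0 is born on day 0, +-n on day n) is 0.
No non-integer in the interval can be simpler: if x is a non-integer in the interval, then floor(x) or ceil(x) also lies in the interval (the interval contains an integer), and both are proper prefixes of x's sign expansion, i.e. born earlier. So the game value is 0.
Game value = 0

0


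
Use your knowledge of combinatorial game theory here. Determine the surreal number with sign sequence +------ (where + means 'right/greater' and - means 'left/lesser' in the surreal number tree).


Sign expansion: +------
Rule: track bounds (lo, hi), initially (-inf, +inf). On '+', the current value becomes lo and we move to the simplest number in (value, hi): value + 1 if hi = +inf, otherwise the midpoint (value + hi)/2. On '-', the current value becomes hi and we move to value - 1 if lo = -inf, otherwise the midpoint (lo + value)/2.
Start at 0.
Step 1: sign = +, move right. Bounds: (0, +inf). Value = 1
Step 2: sign = -, move left. Bounds: (0, 1). Value = 1/2
Step 3: sign = -, move left. Bounds: (0, 1/2). Value = 1/4
Step 4: sign = -, move left. Bounds: (0, 1/4). Value = 1/8
Step 5: sign = -, move left. Bounds: (0, 1/8). Value = 1/16
Step 6: sign = -, move left. Bounds: (0, 1/16). Value = 1/32
Step 7: sign = -, move left. Bounds: (0, 1/32). Value = 1/64
The surreal number with sign expansion +------ is 1/64.

1/64


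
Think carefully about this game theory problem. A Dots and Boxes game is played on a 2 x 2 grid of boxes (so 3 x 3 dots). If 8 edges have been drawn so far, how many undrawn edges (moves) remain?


Grid: 2 x 2 boxes, i.e. 3 rows and 3 columns of dots.
Horizontal edges: (rows + 1) * cols = 3 * 2 = 6
Vertical edges: rows * (cols + 1) = 2 * 3 = 6
Total edges: 6 + 6 = 12
Edges drawn: 8
Remaining: 12 - 8 = 4

4


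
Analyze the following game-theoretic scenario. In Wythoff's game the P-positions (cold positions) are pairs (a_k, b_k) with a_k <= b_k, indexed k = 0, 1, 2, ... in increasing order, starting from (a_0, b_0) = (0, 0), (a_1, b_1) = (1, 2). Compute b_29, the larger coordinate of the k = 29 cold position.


By Wythoff's theorem, a_k = floor(k * phi) and b_k = floor(k * phi^2) = a_k + k, where phi = (1 + sqrt(5))/2 is the golden ratio.
phi = (1 + sqrt(5))/2 = 1.618034
phi^2 = phi + 1 = 2.618034
k = 29
k * phi^2 = 29 * 2.618034 = 75.922986
b_29 = floor(k * phi^2) = 75 (check: a_29 + k = 46 + 29 = 75)

75


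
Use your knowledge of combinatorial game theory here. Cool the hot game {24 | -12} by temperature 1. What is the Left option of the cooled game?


Original game: {24 | -12} (a switch {a | b} with a > b).
Cooling by t (for t below the temperature (a - b)/2 = 18) taxes each move by t: {a | b} cooled by t is {a - t | b + t}.
Cooling amount: t = 1
Cooled Left option: 24 - 1 = 23
Cooled Right option: -12 + 1 = -11
Cooled game: {23 | -11}
Left option = 23

23


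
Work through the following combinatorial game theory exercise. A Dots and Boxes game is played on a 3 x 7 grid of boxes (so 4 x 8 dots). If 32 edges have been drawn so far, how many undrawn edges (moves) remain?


Grid: 3 x 7 boxes, i.e. 4 rows and 8 columns of dots.
Horizontal edges: (rows + 1) * cols = 4 * 7 = 28
Vertical edges: rows * (cols + 1) = 3 * 8 = 24
Total edges: 28 + 24 = 52
Edges drawn: 32
Remaining: 52 - 32 = 20

20


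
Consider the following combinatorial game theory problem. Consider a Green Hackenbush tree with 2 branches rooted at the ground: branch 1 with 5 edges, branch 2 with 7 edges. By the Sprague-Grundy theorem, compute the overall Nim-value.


The tree has 2 branches from the ground vertex.
In Green Hackenbush, the Nim-value of a simple path of length k is k.
Branch 1: length 5, Nim-value = 5
Branch 2: length 7, Nim-value = 7
Total Nim-value = XOR of all branch values:
0 XOR 5 = 5
5 XOR 7 = 2
Nim-value of the tree = 2

2


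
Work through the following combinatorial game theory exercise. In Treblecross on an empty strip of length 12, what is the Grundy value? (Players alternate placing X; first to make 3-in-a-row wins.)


Treblecross: place X on empty cells; 3-in-a-row wins.
Playing within two cells of an existing X lets the opponent win at once, so sensible play treats the cells i-2..i+2 around each X as dead. The player left with no safe cell loses, so this is a normal-play take-away game on strips of safe cells.
Placing X at cell i (0-indexed) of a strip of k safe cells leaves independent strips of sizes max(0, i-2) and max(0, k-i-3). Hence G(k) = mex{ G(max(0,i-2)) XOR G(max(0,k-i-3)) : 0 <= i < k }, with G(0) = 0.
G(1): splits (0,0):0^0=0 -> mex({0}) = 1
G(2): splits (0,0):0^0=0 -> mex({0}) = 1
G(3): splits (0,0):0^0=0 -> mex({0}) = 1
G(4): splits (0,1):0^1=1 (0,0):0^0=0 -> mex({0, 1}) = 2
G(5): splits (0,2):0^1=1 (0,1):0^1=1 (0,0):0^0=0 -> mex({0, 1}) = 2
G(6) = mex({1}) = 0
G(7) = mex({0, 1, 2}) = 3
G(8) = mex({0, 1, 2}) = 3
G(9) = mex({0, 2}) = 1
G(10) = mex({0, 2, 3}) = 1
G(11) = mex({0, 3}) = 1
G(12) = mex({1, 3}) = 0
Therefore G(12) = 0.

0


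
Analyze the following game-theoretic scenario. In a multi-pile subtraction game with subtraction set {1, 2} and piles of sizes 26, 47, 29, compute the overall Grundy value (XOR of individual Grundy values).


Subtraction set: {1, 2}
For this subtraction set, G(n) = n mod 3 (period = max + 1 = 3).
Pile 1 (size 26): G(26) = 26 mod 3 = 2
Pile 2 (size 47): G(47) = 47 mod 3 = 2
Pile 3 (size 29): G(29) = 29 mod 3 = 2
Total Grundy value = XOR of all: 2 XOR 2 XOR 2 = 2

2


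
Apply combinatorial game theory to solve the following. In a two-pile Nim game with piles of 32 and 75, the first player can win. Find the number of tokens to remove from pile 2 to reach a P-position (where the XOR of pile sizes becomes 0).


Piles: 32 and 75
Current XOR: 32 XOR 75 = 107 (non-zero, so this is an N-position).
To make the XOR zero, we need to find a move that balances the piles.
For pile 2 (size 75): target = 75 XOR 107 = 32
We reduce pile 2 from 75 to 32.
Tokens removed: 75 - 32 = 43
Verification: 32 XOR 32 = 0

43


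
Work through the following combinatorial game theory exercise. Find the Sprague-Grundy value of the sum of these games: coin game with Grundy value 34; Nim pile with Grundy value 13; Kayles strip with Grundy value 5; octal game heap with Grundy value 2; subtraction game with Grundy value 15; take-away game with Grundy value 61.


By the Sprague-Grundy theorem, the Grundy value of a sum of games is the XOR of individual Grundy values.
coin game: Grundy value = 34. Running XOR: 0 XOR 34 = 34
Nim pile: Grundy value = 13. Running XOR: 34 XOR 13 = 47
Kayles strip: Grundy value = 5. Running XOR: 47 XOR 5 = 42
octal game heap: Grundy value = 2. Running XOR: 42 XOR 2 = 40
subtraction game: Grundy value = 15. Running XOR: 40 XOR 15 = 39
take-away game: Grundy value = 61. Running XOR: 39 XOR 61 = 26
The combined Grundy value is 26.

26


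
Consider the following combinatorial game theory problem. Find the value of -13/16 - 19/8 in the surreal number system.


x = -13/16, y = 19/8
Converting to common denominator: 16
x = -13/16, y = 38/16
x - y = -13/16 - 19/8 = -51/16

-51/16


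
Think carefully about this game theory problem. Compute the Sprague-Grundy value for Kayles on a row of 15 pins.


Kayles: a move removes 1 or 2 adjacent pins from a contiguous row.
Removing pins from a row of k leaves two independent rows (a, b) with a + b = k - 1 (one pin) or a + b = k - 2 (two pins); an end removal gives a = 0.
By Sprague-Grundy, G(k) = mex{ G(a) XOR G(b) } over all these splits. G(0) = 0.
G(1): splits (0,0):0^0=0 -> mex({0}) = 1
G(2): splits (0,1):0^1=1 (0,0):0^0=0 -> mex({0, 1}) = 2
G(3): splits (0,2):0^2=2 (1,1):1^1=0 (0,1):0^1=1 -> mex({0, 1, 2}) = 3
G(4): splits (0,3):0^3=3 (1,2):1^2=3 (0,2):0^2=2 (1,1):1^1=0 -> mex({0, 2, 3}) = 1
G(5): splits (0,4):0^1=1 (1,3):1^3=2 (2,2):2^2=0 (0,3):0^3=3 (1,2):1^2=3 -> mex({0, 1, 2, 3}) = 4
G(6) = mex({0, 1, 2, 4}) = 3
G(7) = mex({0, 1, 3, 4, 5}) = 2
G(8) = mex({0, 2, 3, 5, 6}) = 1
G(9) = mex({0, 1, 2, 3, 6, 7}) = 4
G(10) = mex({0, 1, 3, 4, 5, 7}) = 2
G(11) = mex({0, 1, 2, 3, 4, 5}) = 6
G(12) = mex({0, 1, 2, 3, 5, 6, 7}) = 4
G(13) = mex({0, 2, 3, 4, 6, 7}) = 1
G(14) = mex({0, 1, 4, 5, 6, 7}) = 2
G(15) = mex({0, 1, 2, 3, 4, 5, 6}) = 7
Therefore G(15) = 7.

7


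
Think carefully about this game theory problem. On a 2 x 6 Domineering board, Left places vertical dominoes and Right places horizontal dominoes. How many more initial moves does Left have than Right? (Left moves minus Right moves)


Board is 2 x 6 (rows x cols).
Left (vertical) placements: (rows-1) * cols = 1 * 6 = 6
Right (horizontal) placements: rows * (cols-1) = 2 * 5 = 10
Advantage = Left - Right = 6 - 10 = -4

-4
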